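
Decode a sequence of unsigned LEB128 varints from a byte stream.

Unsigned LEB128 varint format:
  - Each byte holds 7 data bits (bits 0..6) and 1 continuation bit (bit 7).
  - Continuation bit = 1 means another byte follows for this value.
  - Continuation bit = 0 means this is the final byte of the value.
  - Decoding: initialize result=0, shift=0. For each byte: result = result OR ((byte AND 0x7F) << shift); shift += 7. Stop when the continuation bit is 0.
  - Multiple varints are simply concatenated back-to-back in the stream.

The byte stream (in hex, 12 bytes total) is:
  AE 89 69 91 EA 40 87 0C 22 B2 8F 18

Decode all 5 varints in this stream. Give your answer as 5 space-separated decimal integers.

Answer: 1721518 1062161 1543 34 395186

Derivation:
  byte[0]=0xAE cont=1 payload=0x2E=46: acc |= 46<<0 -> acc=46 shift=7
  byte[1]=0x89 cont=1 payload=0x09=9: acc |= 9<<7 -> acc=1198 shift=14
  byte[2]=0x69 cont=0 payload=0x69=105: acc |= 105<<14 -> acc=1721518 shift=21 [end]
Varint 1: bytes[0:3] = AE 89 69 -> value 1721518 (3 byte(s))
  byte[3]=0x91 cont=1 payload=0x11=17: acc |= 17<<0 -> acc=17 shift=7
  byte[4]=0xEA cont=1 payload=0x6A=106: acc |= 106<<7 -> acc=13585 shift=14
  byte[5]=0x40 cont=0 payload=0x40=64: acc |= 64<<14 -> acc=1062161 shift=21 [end]
Varint 2: bytes[3:6] = 91 EA 40 -> value 1062161 (3 byte(s))
  byte[6]=0x87 cont=1 payload=0x07=7: acc |= 7<<0 -> acc=7 shift=7
  byte[7]=0x0C cont=0 payload=0x0C=12: acc |= 12<<7 -> acc=1543 shift=14 [end]
Varint 3: bytes[6:8] = 87 0C -> value 1543 (2 byte(s))
  byte[8]=0x22 cont=0 payload=0x22=34: acc |= 34<<0 -> acc=34 shift=7 [end]
Varint 4: bytes[8:9] = 22 -> value 34 (1 byte(s))
  byte[9]=0xB2 cont=1 payload=0x32=50: acc |= 50<<0 -> acc=50 shift=7
  byte[10]=0x8F cont=1 payload=0x0F=15: acc |= 15<<7 -> acc=1970 shift=14
  byte[11]=0x18 cont=0 payload=0x18=24: acc |= 24<<14 -> acc=395186 shift=21 [end]
Varint 5: bytes[9:12] = B2 8F 18 -> value 395186 (3 byte(s))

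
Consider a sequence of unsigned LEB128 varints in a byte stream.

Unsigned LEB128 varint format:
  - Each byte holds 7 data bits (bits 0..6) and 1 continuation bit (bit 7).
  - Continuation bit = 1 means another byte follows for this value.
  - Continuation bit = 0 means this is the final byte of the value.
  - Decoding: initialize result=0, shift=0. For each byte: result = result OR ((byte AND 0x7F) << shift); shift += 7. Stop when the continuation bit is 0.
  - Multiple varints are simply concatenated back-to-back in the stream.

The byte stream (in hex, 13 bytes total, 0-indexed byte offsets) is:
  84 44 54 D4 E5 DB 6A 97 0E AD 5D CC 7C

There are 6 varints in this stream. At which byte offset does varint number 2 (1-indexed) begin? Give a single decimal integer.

Answer: 2

Derivation:
  byte[0]=0x84 cont=1 payload=0x04=4: acc |= 4<<0 -> acc=4 shift=7
  byte[1]=0x44 cont=0 payload=0x44=68: acc |= 68<<7 -> acc=8708 shift=14 [end]
Varint 1: bytes[0:2] = 84 44 -> value 8708 (2 byte(s))
  byte[2]=0x54 cont=0 payload=0x54=84: acc |= 84<<0 -> acc=84 shift=7 [end]
Varint 2: bytes[2:3] = 54 -> value 84 (1 byte(s))
  byte[3]=0xD4 cont=1 payload=0x54=84: acc |= 84<<0 -> acc=84 shift=7
  byte[4]=0xE5 cont=1 payload=0x65=101: acc |= 101<<7 -> acc=13012 shift=14
  byte[5]=0xDB cont=1 payload=0x5B=91: acc |= 91<<14 -> acc=1503956 shift=21
  byte[6]=0x6A cont=0 payload=0x6A=106: acc |= 106<<21 -> acc=223802068 shift=28 [end]
Varint 3: bytes[3:7] = D4 E5 DB 6A -> value 223802068 (4 byte(s))
  byte[7]=0x97 cont=1 payload=0x17=23: acc |= 23<<0 -> acc=23 shift=7
  byte[8]=0x0E cont=0 payload=0x0E=14: acc |= 14<<7 -> acc=1815 shift=14 [end]
Varint 4: bytes[7:9] = 97 0E -> value 1815 (2 byte(s))
  byte[9]=0xAD cont=1 payload=0x2D=45: acc |= 45<<0 -> acc=45 shift=7
  byte[10]=0x5D cont=0 payload=0x5D=93: acc |= 93<<7 -> acc=11949 shift=14 [end]
Varint 5: bytes[9:11] = AD 5D -> value 11949 (2 byte(s))
  byte[11]=0xCC cont=1 payload=0x4C=76: acc |= 76<<0 -> acc=76 shift=7
  byte[12]=0x7C cont=0 payload=0x7C=124: acc |= 124<<7 -> acc=15948 shift=14 [end]
Varint 6: bytes[11:13] = CC 7C -> value 15948 (2 byte(s))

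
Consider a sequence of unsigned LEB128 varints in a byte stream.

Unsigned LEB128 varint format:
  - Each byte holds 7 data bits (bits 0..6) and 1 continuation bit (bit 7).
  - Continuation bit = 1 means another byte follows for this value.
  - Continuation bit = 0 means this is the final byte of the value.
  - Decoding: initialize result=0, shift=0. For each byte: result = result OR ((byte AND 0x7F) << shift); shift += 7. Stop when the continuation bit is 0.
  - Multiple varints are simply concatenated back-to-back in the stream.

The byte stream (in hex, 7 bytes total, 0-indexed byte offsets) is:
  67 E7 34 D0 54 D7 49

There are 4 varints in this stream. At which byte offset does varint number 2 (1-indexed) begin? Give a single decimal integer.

Answer: 1

Derivation:
  byte[0]=0x67 cont=0 payload=0x67=103: acc |= 103<<0 -> acc=103 shift=7 [end]
Varint 1: bytes[0:1] = 67 -> value 103 (1 byte(s))
  byte[1]=0xE7 cont=1 payload=0x67=103: acc |= 103<<0 -> acc=103 shift=7
  byte[2]=0x34 cont=0 payload=0x34=52: acc |= 52<<7 -> acc=6759 shift=14 [end]
Varint 2: bytes[1:3] = E7 34 -> value 6759 (2 byte(s))
  byte[3]=0xD0 cont=1 payload=0x50=80: acc |= 80<<0 -> acc=80 shift=7
  byte[4]=0x54 cont=0 payload=0x54=84: acc |= 84<<7 -> acc=10832 shift=14 [end]
Varint 3: bytes[3:5] = D0 54 -> value 10832 (2 byte(s))
  byte[5]=0xD7 cont=1 payload=0x57=87: acc |= 87<<0 -> acc=87 shift=7
  byte[6]=0x49 cont=0 payload=0x49=73: acc |= 73<<7 -> acc=9431 shift=14 [end]
Varint 4: bytes[5:7] = D7 49 -> value 9431 (2 byte(s))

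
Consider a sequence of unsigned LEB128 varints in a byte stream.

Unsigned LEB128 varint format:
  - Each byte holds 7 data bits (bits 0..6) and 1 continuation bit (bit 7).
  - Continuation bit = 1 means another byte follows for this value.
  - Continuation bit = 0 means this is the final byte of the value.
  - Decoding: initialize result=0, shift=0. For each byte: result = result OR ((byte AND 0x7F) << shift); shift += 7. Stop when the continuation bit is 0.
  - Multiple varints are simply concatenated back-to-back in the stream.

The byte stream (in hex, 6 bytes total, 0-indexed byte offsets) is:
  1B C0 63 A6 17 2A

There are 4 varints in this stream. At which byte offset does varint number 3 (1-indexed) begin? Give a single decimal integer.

Answer: 3

Derivation:
  byte[0]=0x1B cont=0 payload=0x1B=27: acc |= 27<<0 -> acc=27 shift=7 [end]
Varint 1: bytes[0:1] = 1B -> value 27 (1 byte(s))
  byte[1]=0xC0 cont=1 payload=0x40=64: acc |= 64<<0 -> acc=64 shift=7
  byte[2]=0x63 cont=0 payload=0x63=99: acc |= 99<<7 -> acc=12736 shift=14 [end]
Varint 2: bytes[1:3] = C0 63 -> value 12736 (2 byte(s))
  byte[3]=0xA6 cont=1 payload=0x26=38: acc |= 38<<0 -> acc=38 shift=7
  byte[4]=0x17 cont=0 payload=0x17=23: acc |= 23<<7 -> acc=2982 shift=14 [end]
Varint 3: bytes[3:5] = A6 17 -> value 2982 (2 byte(s))
  byte[5]=0x2A cont=0 payload=0x2A=42: acc |= 42<<0 -> acc=42 shift=7 [end]
Varint 4: bytes[5:6] = 2A -> value 42 (1 byte(s))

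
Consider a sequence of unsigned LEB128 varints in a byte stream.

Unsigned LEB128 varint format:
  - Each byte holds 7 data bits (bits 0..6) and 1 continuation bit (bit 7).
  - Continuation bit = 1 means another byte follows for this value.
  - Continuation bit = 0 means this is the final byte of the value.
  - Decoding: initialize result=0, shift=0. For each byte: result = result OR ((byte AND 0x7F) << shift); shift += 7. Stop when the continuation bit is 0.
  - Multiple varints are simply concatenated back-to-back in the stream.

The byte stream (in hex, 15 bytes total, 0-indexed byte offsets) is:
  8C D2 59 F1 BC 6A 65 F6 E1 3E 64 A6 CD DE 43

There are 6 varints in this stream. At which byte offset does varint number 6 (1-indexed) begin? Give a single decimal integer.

Answer: 11

Derivation:
  byte[0]=0x8C cont=1 payload=0x0C=12: acc |= 12<<0 -> acc=12 shift=7
  byte[1]=0xD2 cont=1 payload=0x52=82: acc |= 82<<7 -> acc=10508 shift=14
  byte[2]=0x59 cont=0 payload=0x59=89: acc |= 89<<14 -> acc=1468684 shift=21 [end]
Varint 1: bytes[0:3] = 8C D2 59 -> value 1468684 (3 byte(s))
  byte[3]=0xF1 cont=1 payload=0x71=113: acc |= 113<<0 -> acc=113 shift=7
  byte[4]=0xBC cont=1 payload=0x3C=60: acc |= 60<<7 -> acc=7793 shift=14
  byte[5]=0x6A cont=0 payload=0x6A=106: acc |= 106<<14 -> acc=1744497 shift=21 [end]
Varint 2: bytes[3:6] = F1 BC 6A -> value 1744497 (3 byte(s))
  byte[6]=0x65 cont=0 payload=0x65=101: acc |= 101<<0 -> acc=101 shift=7 [end]
Varint 3: bytes[6:7] = 65 -> value 101 (1 byte(s))
  byte[7]=0xF6 cont=1 payload=0x76=118: acc |= 118<<0 -> acc=118 shift=7
  byte[8]=0xE1 cont=1 payload=0x61=97: acc |= 97<<7 -> acc=12534 shift=14
  byte[9]=0x3E cont=0 payload=0x3E=62: acc |= 62<<14 -> acc=1028342 shift=21 [end]
Varint 4: bytes[7:10] = F6 E1 3E -> value 1028342 (3 byte(s))
  byte[10]=0x64 cont=0 payload=0x64=100: acc |= 100<<0 -> acc=100 shift=7 [end]
Varint 5: bytes[10:11] = 64 -> value 100 (1 byte(s))
  byte[11]=0xA6 cont=1 payload=0x26=38: acc |= 38<<0 -> acc=38 shift=7
  byte[12]=0xCD cont=1 payload=0x4D=77: acc |= 77<<7 -> acc=9894 shift=14
  byte[13]=0xDE cont=1 payload=0x5E=94: acc |= 94<<14 -> acc=1549990 shift=21
  byte[14]=0x43 cont=0 payload=0x43=67: acc |= 67<<21 -> acc=142059174 shift=28 [end]
Varint 6: bytes[11:15] = A6 CD DE 43 -> value 142059174 (4 byte(s))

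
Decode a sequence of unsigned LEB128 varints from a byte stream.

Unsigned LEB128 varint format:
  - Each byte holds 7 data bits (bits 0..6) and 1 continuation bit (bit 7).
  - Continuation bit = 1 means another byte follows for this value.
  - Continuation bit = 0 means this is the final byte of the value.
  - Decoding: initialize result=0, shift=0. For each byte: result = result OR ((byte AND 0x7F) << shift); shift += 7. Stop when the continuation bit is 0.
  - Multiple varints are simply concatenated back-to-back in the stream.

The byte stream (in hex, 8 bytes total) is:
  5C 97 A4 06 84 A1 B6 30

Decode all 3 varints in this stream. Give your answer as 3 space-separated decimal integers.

Answer: 92 102935 101552260

Derivation:
  byte[0]=0x5C cont=0 payload=0x5C=92: acc |= 92<<0 -> acc=92 shift=7 [end]
Varint 1: bytes[0:1] = 5C -> value 92 (1 byte(s))
  byte[1]=0x97 cont=1 payload=0x17=23: acc |= 23<<0 -> acc=23 shift=7
  byte[2]=0xA4 cont=1 payload=0x24=36: acc |= 36<<7 -> acc=4631 shift=14
  byte[3]=0x06 cont=0 payload=0x06=6: acc |= 6<<14 -> acc=102935 shift=21 [end]
Varint 2: bytes[1:4] = 97 A4 06 -> value 102935 (3 byte(s))
  byte[4]=0x84 cont=1 payload=0x04=4: acc |= 4<<0 -> acc=4 shift=7
  byte[5]=0xA1 cont=1 payload=0x21=33: acc |= 33<<7 -> acc=4228 shift=14
  byte[6]=0xB6 cont=1 payload=0x36=54: acc |= 54<<14 -> acc=888964 shift=21
  byte[7]=0x30 cont=0 payload=0x30=48: acc |= 48<<21 -> acc=101552260 shift=28 [end]
Varint 3: bytes[4:8] = 84 A1 B6 30 -> value 101552260 (4 byte(s))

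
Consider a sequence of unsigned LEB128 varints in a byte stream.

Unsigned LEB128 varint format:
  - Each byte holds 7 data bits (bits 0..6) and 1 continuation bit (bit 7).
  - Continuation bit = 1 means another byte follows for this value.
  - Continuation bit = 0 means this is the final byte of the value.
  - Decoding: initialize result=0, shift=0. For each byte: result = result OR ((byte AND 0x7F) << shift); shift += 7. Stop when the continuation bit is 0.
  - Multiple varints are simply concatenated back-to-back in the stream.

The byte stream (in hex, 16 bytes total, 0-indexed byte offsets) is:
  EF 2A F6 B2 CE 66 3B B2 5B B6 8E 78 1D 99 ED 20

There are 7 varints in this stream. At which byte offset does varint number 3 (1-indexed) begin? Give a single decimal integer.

Answer: 6

Derivation:
  byte[0]=0xEF cont=1 payload=0x6F=111: acc |= 111<<0 -> acc=111 shift=7
  byte[1]=0x2A cont=0 payload=0x2A=42: acc |= 42<<7 -> acc=5487 shift=14 [end]
Varint 1: bytes[0:2] = EF 2A -> value 5487 (2 byte(s))
  byte[2]=0xF6 cont=1 payload=0x76=118: acc |= 118<<0 -> acc=118 shift=7
  byte[3]=0xB2 cont=1 payload=0x32=50: acc |= 50<<7 -> acc=6518 shift=14
  byte[4]=0xCE cont=1 payload=0x4E=78: acc |= 78<<14 -> acc=1284470 shift=21
  byte[5]=0x66 cont=0 payload=0x66=102: acc |= 102<<21 -> acc=215193974 shift=28 [end]
Varint 2: bytes[2:6] = F6 B2 CE 66 -> value 215193974 (4 byte(s))
  byte[6]=0x3B cont=0 payload=0x3B=59: acc |= 59<<0 -> acc=59 shift=7 [end]
Varint 3: bytes[6:7] = 3B -> value 59 (1 byte(s))
  byte[7]=0xB2 cont=1 payload=0x32=50: acc |= 50<<0 -> acc=50 shift=7
  byte[8]=0x5B cont=0 payload=0x5B=91: acc |= 91<<7 -> acc=11698 shift=14 [end]
Varint 4: bytes[7:9] = B2 5B -> value 11698 (2 byte(s))
  byte[9]=0xB6 cont=1 payload=0x36=54: acc |= 54<<0 -> acc=54 shift=7
  byte[10]=0x8E cont=1 payload=0x0E=14: acc |= 14<<7 -> acc=1846 shift=14
  byte[11]=0x78 cont=0 payload=0x78=120: acc |= 120<<14 -> acc=1967926 shift=21 [end]
Varint 5: bytes[9:12] = B6 8E 78 -> value 1967926 (3 byte(s))
  byte[12]=0x1D cont=0 payload=0x1D=29: acc |= 29<<0 -> acc=29 shift=7 [end]
Varint 6: bytes[12:13] = 1D -> value 29 (1 byte(s))
  byte[13]=0x99 cont=1 payload=0x19=25: acc |= 25<<0 -> acc=25 shift=7
  byte[14]=0xED cont=1 payload=0x6D=109: acc |= 109<<7 -> acc=13977 shift=14
  byte[15]=0x20 cont=0 payload=0x20=32: acc |= 32<<14 -> acc=538265 shift=21 [end]
Varint 7: bytes[13:16] = 99 ED 20 -> value 538265 (3 byte(s))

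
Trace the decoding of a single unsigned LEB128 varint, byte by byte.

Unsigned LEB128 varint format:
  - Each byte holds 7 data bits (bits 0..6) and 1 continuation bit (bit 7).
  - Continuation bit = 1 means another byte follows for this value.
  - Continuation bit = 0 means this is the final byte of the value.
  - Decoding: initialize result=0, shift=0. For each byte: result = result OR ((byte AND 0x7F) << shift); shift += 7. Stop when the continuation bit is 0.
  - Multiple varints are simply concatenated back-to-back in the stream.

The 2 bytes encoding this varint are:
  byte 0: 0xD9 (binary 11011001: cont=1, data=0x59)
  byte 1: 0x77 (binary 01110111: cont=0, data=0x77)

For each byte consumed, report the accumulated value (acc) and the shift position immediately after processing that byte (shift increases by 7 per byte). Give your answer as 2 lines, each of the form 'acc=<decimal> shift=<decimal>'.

Answer: acc=89 shift=7
acc=15321 shift=14

Derivation:
byte 0=0xD9: payload=0x59=89, contrib = 89<<0 = 89; acc -> 89, shift -> 7
byte 1=0x77: payload=0x77=119, contrib = 119<<7 = 15232; acc -> 15321, shift -> 14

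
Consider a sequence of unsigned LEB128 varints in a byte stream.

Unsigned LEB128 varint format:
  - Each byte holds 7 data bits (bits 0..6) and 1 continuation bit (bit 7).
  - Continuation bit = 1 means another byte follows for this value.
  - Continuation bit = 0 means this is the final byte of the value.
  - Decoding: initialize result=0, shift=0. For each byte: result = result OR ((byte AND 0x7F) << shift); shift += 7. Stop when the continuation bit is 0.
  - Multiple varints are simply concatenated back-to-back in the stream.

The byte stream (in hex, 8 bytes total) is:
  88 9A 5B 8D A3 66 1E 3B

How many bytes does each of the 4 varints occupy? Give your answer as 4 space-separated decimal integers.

Answer: 3 3 1 1

Derivation:
  byte[0]=0x88 cont=1 payload=0x08=8: acc |= 8<<0 -> acc=8 shift=7
  byte[1]=0x9A cont=1 payload=0x1A=26: acc |= 26<<7 -> acc=3336 shift=14
  byte[2]=0x5B cont=0 payload=0x5B=91: acc |= 91<<14 -> acc=1494280 shift=21 [end]
Varint 1: bytes[0:3] = 88 9A 5B -> value 1494280 (3 byte(s))
  byte[3]=0x8D cont=1 payload=0x0D=13: acc |= 13<<0 -> acc=13 shift=7
  byte[4]=0xA3 cont=1 payload=0x23=35: acc |= 35<<7 -> acc=4493 shift=14
  byte[5]=0x66 cont=0 payload=0x66=102: acc |= 102<<14 -> acc=1675661 shift=21 [end]
Varint 2: bytes[3:6] = 8D A3 66 -> value 1675661 (3 byte(s))
  byte[6]=0x1E cont=0 payload=0x1E=30: acc |= 30<<0 -> acc=30 shift=7 [end]
Varint 3: bytes[6:7] = 1E -> value 30 (1 byte(s))
  byte[7]=0x3B cont=0 payload=0x3B=59: acc |= 59<<0 -> acc=59 shift=7 [end]
Varint 4: bytes[7:8] = 3B -> value 59 (1 byte(s))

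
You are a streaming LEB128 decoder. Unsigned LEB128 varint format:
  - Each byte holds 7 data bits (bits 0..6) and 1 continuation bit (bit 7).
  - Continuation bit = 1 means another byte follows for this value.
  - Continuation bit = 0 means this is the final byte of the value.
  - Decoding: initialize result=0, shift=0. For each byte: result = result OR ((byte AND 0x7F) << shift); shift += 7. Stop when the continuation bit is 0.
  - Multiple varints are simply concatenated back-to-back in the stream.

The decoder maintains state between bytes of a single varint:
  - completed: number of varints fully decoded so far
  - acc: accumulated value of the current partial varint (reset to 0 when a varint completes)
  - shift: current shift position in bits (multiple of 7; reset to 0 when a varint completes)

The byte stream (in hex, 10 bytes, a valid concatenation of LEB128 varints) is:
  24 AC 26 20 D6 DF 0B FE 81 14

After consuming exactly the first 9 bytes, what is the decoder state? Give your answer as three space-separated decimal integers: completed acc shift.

Answer: 4 254 14

Derivation:
byte[0]=0x24 cont=0 payload=0x24: varint #1 complete (value=36); reset -> completed=1 acc=0 shift=0
byte[1]=0xAC cont=1 payload=0x2C: acc |= 44<<0 -> completed=1 acc=44 shift=7
byte[2]=0x26 cont=0 payload=0x26: varint #2 complete (value=4908); reset -> completed=2 acc=0 shift=0
byte[3]=0x20 cont=0 payload=0x20: varint #3 complete (value=32); reset -> completed=3 acc=0 shift=0
byte[4]=0xD6 cont=1 payload=0x56: acc |= 86<<0 -> completed=3 acc=86 shift=7
byte[5]=0xDF cont=1 payload=0x5F: acc |= 95<<7 -> completed=3 acc=12246 shift=14
byte[6]=0x0B cont=0 payload=0x0B: varint #4 complete (value=192470); reset -> completed=4 acc=0 shift=0
byte[7]=0xFE cont=1 payload=0x7E: acc |= 126<<0 -> completed=4 acc=126 shift=7
byte[8]=0x81 cont=1 payload=0x01: acc |= 1<<7 -> completed=4 acc=254 shift=14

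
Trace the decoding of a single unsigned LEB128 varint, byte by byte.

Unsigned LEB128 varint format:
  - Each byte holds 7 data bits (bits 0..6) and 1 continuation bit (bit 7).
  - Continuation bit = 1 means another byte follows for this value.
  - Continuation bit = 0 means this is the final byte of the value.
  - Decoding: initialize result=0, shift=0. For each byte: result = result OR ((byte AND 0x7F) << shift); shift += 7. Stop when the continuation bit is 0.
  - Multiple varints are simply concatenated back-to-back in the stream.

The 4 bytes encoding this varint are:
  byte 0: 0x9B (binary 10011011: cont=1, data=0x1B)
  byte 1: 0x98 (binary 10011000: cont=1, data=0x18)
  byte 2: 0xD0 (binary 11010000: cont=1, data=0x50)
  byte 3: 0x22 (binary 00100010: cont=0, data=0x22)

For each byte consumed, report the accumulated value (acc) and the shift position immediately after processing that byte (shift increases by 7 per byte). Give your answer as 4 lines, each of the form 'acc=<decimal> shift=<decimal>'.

byte 0=0x9B: payload=0x1B=27, contrib = 27<<0 = 27; acc -> 27, shift -> 7
byte 1=0x98: payload=0x18=24, contrib = 24<<7 = 3072; acc -> 3099, shift -> 14
byte 2=0xD0: payload=0x50=80, contrib = 80<<14 = 1310720; acc -> 1313819, shift -> 21
byte 3=0x22: payload=0x22=34, contrib = 34<<21 = 71303168; acc -> 72616987, shift -> 28

Answer: acc=27 shift=7
acc=3099 shift=14
acc=1313819 shift=21
acc=72616987 shift=28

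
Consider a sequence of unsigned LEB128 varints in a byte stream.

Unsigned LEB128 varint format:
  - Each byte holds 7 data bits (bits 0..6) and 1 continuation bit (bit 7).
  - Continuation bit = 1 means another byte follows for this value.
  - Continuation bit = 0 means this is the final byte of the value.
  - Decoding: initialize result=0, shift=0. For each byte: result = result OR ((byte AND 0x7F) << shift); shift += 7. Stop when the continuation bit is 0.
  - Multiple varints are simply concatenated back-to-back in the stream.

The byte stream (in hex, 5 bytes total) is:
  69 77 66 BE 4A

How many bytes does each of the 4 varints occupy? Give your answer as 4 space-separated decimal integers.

  byte[0]=0x69 cont=0 payload=0x69=105: acc |= 105<<0 -> acc=105 shift=7 [end]
Varint 1: bytes[0:1] = 69 -> value 105 (1 byte(s))
  byte[1]=0x77 cont=0 payload=0x77=119: acc |= 119<<0 -> acc=119 shift=7 [end]
Varint 2: bytes[1:2] = 77 -> value 119 (1 byte(s))
  byte[2]=0x66 cont=0 payload=0x66=102: acc |= 102<<0 -> acc=102 shift=7 [end]
Varint 3: bytes[2:3] = 66 -> value 102 (1 byte(s))
  byte[3]=0xBE cont=1 payload=0x3E=62: acc |= 62<<0 -> acc=62 shift=7
  byte[4]=0x4A cont=0 payload=0x4A=74: acc |= 74<<7 -> acc=9534 shift=14 [end]
Varint 4: bytes[3:5] = BE 4A -> value 9534 (2 byte(s))

Answer: 1 1 1 2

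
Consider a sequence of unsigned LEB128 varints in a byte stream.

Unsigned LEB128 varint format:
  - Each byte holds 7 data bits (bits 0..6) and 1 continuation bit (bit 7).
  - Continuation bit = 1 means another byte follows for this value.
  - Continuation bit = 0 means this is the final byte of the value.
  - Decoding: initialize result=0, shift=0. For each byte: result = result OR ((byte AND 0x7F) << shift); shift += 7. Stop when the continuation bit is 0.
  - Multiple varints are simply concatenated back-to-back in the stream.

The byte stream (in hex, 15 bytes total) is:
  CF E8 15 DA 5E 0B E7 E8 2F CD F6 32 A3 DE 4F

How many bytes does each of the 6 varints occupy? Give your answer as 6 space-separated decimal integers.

  byte[0]=0xCF cont=1 payload=0x4F=79: acc |= 79<<0 -> acc=79 shift=7
  byte[1]=0xE8 cont=1 payload=0x68=104: acc |= 104<<7 -> acc=13391 shift=14
  byte[2]=0x15 cont=0 payload=0x15=21: acc |= 21<<14 -> acc=357455 shift=21 [end]
Varint 1: bytes[0:3] = CF E8 15 -> value 357455 (3 byte(s))
  byte[3]=0xDA cont=1 payload=0x5A=90: acc |= 90<<0 -> acc=90 shift=7
  byte[4]=0x5E cont=0 payload=0x5E=94: acc |= 94<<7 -> acc=12122 shift=14 [end]
Varint 2: bytes[3:5] = DA 5E -> value 12122 (2 byte(s))
  byte[5]=0x0B cont=0 payload=0x0B=11: acc |= 11<<0 -> acc=11 shift=7 [end]
Varint 3: bytes[5:6] = 0B -> value 11 (1 byte(s))
  byte[6]=0xE7 cont=1 payload=0x67=103: acc |= 103<<0 -> acc=103 shift=7
  byte[7]=0xE8 cont=1 payload=0x68=104: acc |= 104<<7 -> acc=13415 shift=14
  byte[8]=0x2F cont=0 payload=0x2F=47: acc |= 47<<14 -> acc=783463 shift=21 [end]
Varint 4: bytes[6:9] = E7 E8 2F -> value 783463 (3 byte(s))
  byte[9]=0xCD cont=1 payload=0x4D=77: acc |= 77<<0 -> acc=77 shift=7
  byte[10]=0xF6 cont=1 payload=0x76=118: acc |= 118<<7 -> acc=15181 shift=14
  byte[11]=0x32 cont=0 payload=0x32=50: acc |= 50<<14 -> acc=834381 shift=21 [end]
Varint 5: bytes[9:12] = CD F6 32 -> value 834381 (3 byte(s))
  byte[12]=0xA3 cont=1 payload=0x23=35: acc |= 35<<0 -> acc=35 shift=7
  byte[13]=0xDE cont=1 payload=0x5E=94: acc |= 94<<7 -> acc=12067 shift=14
  byte[14]=0x4F cont=0 payload=0x4F=79: acc |= 79<<14 -> acc=1306403 shift=21 [end]
Varint 6: bytes[12:15] = A3 DE 4F -> value 1306403 (3 byte(s))

Answer: 3 2 1 3 3 3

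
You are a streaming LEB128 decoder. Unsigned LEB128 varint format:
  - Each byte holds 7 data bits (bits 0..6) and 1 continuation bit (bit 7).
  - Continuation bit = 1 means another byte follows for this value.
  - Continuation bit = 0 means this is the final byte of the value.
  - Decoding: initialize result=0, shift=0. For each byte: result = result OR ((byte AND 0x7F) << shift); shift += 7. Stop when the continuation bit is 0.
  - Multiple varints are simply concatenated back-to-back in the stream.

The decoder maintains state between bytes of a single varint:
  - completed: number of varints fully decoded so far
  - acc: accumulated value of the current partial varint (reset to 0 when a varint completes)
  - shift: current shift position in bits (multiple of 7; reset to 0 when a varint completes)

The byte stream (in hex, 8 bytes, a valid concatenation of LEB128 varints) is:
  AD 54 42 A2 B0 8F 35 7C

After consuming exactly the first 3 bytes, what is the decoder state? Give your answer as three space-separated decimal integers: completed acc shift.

Answer: 2 0 0

Derivation:
byte[0]=0xAD cont=1 payload=0x2D: acc |= 45<<0 -> completed=0 acc=45 shift=7
byte[1]=0x54 cont=0 payload=0x54: varint #1 complete (value=10797); reset -> completed=1 acc=0 shift=0
byte[2]=0x42 cont=0 payload=0x42: varint #2 complete (value=66); reset -> completed=2 acc=0 shift=0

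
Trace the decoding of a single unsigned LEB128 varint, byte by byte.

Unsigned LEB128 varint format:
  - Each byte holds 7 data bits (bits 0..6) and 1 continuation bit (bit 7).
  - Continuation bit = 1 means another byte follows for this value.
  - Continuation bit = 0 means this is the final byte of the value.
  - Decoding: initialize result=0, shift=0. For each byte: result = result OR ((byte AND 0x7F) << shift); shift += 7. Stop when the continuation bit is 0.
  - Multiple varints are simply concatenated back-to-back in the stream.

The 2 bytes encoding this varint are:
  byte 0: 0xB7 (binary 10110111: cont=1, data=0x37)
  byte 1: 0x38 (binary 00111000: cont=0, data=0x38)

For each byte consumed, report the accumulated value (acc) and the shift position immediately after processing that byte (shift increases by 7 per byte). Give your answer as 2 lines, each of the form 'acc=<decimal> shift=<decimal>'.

Answer: acc=55 shift=7
acc=7223 shift=14

Derivation:
byte 0=0xB7: payload=0x37=55, contrib = 55<<0 = 55; acc -> 55, shift -> 7
byte 1=0x38: payload=0x38=56, contrib = 56<<7 = 7168; acc -> 7223, shift -> 14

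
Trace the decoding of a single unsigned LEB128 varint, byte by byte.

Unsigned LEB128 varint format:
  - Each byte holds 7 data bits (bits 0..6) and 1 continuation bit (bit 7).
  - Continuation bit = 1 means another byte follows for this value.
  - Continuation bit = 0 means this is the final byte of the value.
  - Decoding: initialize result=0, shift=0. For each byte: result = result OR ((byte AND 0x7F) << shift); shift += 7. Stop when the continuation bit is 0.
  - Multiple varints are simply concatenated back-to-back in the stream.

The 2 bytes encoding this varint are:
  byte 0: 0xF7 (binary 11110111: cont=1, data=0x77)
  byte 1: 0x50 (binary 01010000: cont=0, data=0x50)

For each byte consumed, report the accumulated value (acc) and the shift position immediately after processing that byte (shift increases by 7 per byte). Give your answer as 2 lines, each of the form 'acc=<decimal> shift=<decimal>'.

Answer: acc=119 shift=7
acc=10359 shift=14

Derivation:
byte 0=0xF7: payload=0x77=119, contrib = 119<<0 = 119; acc -> 119, shift -> 7
byte 1=0x50: payload=0x50=80, contrib = 80<<7 = 10240; acc -> 10359, shift -> 14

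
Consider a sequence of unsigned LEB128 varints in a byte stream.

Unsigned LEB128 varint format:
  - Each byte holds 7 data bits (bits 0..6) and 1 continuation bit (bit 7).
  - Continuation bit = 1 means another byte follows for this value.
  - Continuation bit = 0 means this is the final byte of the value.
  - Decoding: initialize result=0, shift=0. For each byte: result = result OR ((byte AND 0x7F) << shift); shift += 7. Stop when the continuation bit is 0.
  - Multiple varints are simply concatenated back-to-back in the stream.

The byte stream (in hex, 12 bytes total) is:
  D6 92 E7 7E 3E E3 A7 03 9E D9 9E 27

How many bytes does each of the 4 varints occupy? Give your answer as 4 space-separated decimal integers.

Answer: 4 1 3 4

Derivation:
  byte[0]=0xD6 cont=1 payload=0x56=86: acc |= 86<<0 -> acc=86 shift=7
  byte[1]=0x92 cont=1 payload=0x12=18: acc |= 18<<7 -> acc=2390 shift=14
  byte[2]=0xE7 cont=1 payload=0x67=103: acc |= 103<<14 -> acc=1689942 shift=21
  byte[3]=0x7E cont=0 payload=0x7E=126: acc |= 126<<21 -> acc=265931094 shift=28 [end]
Varint 1: bytes[0:4] = D6 92 E7 7E -> value 265931094 (4 byte(s))
  byte[4]=0x3E cont=0 payload=0x3E=62: acc |= 62<<0 -> acc=62 shift=7 [end]
Varint 2: bytes[4:5] = 3E -> value 62 (1 byte(s))
  byte[5]=0xE3 cont=1 payload=0x63=99: acc |= 99<<0 -> acc=99 shift=7
  byte[6]=0xA7 cont=1 payload=0x27=39: acc |= 39<<7 -> acc=5091 shift=14
  byte[7]=0x03 cont=0 payload=0x03=3: acc |= 3<<14 -> acc=54243 shift=21 [end]
Varint 3: bytes[5:8] = E3 A7 03 -> value 54243 (3 byte(s))
  byte[8]=0x9E cont=1 payload=0x1E=30: acc |= 30<<0 -> acc=30 shift=7
  byte[9]=0xD9 cont=1 payload=0x59=89: acc |= 89<<7 -> acc=11422 shift=14
  byte[10]=0x9E cont=1 payload=0x1E=30: acc |= 30<<14 -> acc=502942 shift=21
  byte[11]=0x27 cont=0 payload=0x27=39: acc |= 39<<21 -> acc=82291870 shift=28 [end]
Varint 4: bytes[8:12] = 9E D9 9E 27 -> value 82291870 (4 byte(s))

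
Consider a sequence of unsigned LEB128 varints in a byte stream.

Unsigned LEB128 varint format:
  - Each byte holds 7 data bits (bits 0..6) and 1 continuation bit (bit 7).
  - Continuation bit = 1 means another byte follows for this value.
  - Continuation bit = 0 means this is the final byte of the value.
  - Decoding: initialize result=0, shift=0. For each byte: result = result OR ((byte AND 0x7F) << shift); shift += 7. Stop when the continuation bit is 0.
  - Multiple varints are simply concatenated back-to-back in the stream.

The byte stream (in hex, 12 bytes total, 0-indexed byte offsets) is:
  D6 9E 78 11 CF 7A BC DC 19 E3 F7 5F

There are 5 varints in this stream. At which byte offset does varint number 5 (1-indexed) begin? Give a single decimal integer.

  byte[0]=0xD6 cont=1 payload=0x56=86: acc |= 86<<0 -> acc=86 shift=7
  byte[1]=0x9E cont=1 payload=0x1E=30: acc |= 30<<7 -> acc=3926 shift=14
  byte[2]=0x78 cont=0 payload=0x78=120: acc |= 120<<14 -> acc=1970006 shift=21 [end]
Varint 1: bytes[0:3] = D6 9E 78 -> value 1970006 (3 byte(s))
  byte[3]=0x11 cont=0 payload=0x11=17: acc |= 17<<0 -> acc=17 shift=7 [end]
Varint 2: bytes[3:4] = 11 -> value 17 (1 byte(s))
  byte[4]=0xCF cont=1 payload=0x4F=79: acc |= 79<<0 -> acc=79 shift=7
  byte[5]=0x7A cont=0 payload=0x7A=122: acc |= 122<<7 -> acc=15695 shift=14 [end]
Varint 3: bytes[4:6] = CF 7A -> value 15695 (2 byte(s))
  byte[6]=0xBC cont=1 payload=0x3C=60: acc |= 60<<0 -> acc=60 shift=7
  byte[7]=0xDC cont=1 payload=0x5C=92: acc |= 92<<7 -> acc=11836 shift=14
  byte[8]=0x19 cont=0 payload=0x19=25: acc |= 25<<14 -> acc=421436 shift=21 [end]
Varint 4: bytes[6:9] = BC DC 19 -> value 421436 (3 byte(s))
  byte[9]=0xE3 cont=1 payload=0x63=99: acc |= 99<<0 -> acc=99 shift=7
  byte[10]=0xF7 cont=1 payload=0x77=119: acc |= 119<<7 -> acc=15331 shift=14
  byte[11]=0x5F cont=0 payload=0x5F=95: acc |= 95<<14 -> acc=1571811 shift=21 [end]
Varint 5: bytes[9:12] = E3 F7 5F -> value 1571811 (3 byte(s))

Answer: 9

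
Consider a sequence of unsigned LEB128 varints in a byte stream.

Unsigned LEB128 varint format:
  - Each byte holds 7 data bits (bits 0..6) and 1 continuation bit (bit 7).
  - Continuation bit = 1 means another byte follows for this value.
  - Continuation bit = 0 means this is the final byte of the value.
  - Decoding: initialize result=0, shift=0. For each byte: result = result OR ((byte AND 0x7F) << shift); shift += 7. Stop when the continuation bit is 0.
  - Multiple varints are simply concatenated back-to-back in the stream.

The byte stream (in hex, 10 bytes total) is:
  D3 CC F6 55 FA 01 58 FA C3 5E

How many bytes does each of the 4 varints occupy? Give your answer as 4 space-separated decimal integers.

  byte[0]=0xD3 cont=1 payload=0x53=83: acc |= 83<<0 -> acc=83 shift=7
  byte[1]=0xCC cont=1 payload=0x4C=76: acc |= 76<<7 -> acc=9811 shift=14
  byte[2]=0xF6 cont=1 payload=0x76=118: acc |= 118<<14 -> acc=1943123 shift=21
  byte[3]=0x55 cont=0 payload=0x55=85: acc |= 85<<21 -> acc=180201043 shift=28 [end]
Varint 1: bytes[0:4] = D3 CC F6 55 -> value 180201043 (4 byte(s))
  byte[4]=0xFA cont=1 payload=0x7A=122: acc |= 122<<0 -> acc=122 shift=7
  byte[5]=0x01 cont=0 payload=0x01=1: acc |= 1<<7 -> acc=250 shift=14 [end]
Varint 2: bytes[4:6] = FA 01 -> value 250 (2 byte(s))
  byte[6]=0x58 cont=0 payload=0x58=88: acc |= 88<<0 -> acc=88 shift=7 [end]
Varint 3: bytes[6:7] = 58 -> value 88 (1 byte(s))
  byte[7]=0xFA cont=1 payload=0x7A=122: acc |= 122<<0 -> acc=122 shift=7
  byte[8]=0xC3 cont=1 payload=0x43=67: acc |= 67<<7 -> acc=8698 shift=14
  byte[9]=0x5E cont=0 payload=0x5E=94: acc |= 94<<14 -> acc=1548794 shift=21 [end]
Varint 4: bytes[7:10] = FA C3 5E -> value 1548794 (3 byte(s))

Answer: 4 2 1 3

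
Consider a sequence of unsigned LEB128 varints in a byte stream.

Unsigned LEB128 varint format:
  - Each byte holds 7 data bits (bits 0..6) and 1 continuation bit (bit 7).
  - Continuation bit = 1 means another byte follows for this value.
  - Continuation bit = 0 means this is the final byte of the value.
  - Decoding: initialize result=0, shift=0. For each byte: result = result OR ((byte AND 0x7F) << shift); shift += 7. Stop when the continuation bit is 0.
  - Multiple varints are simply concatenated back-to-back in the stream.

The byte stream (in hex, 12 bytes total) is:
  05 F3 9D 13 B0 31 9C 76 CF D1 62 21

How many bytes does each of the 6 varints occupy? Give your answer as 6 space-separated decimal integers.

  byte[0]=0x05 cont=0 payload=0x05=5: acc |= 5<<0 -> acc=5 shift=7 [end]
Varint 1: bytes[0:1] = 05 -> value 5 (1 byte(s))
  byte[1]=0xF3 cont=1 payload=0x73=115: acc |= 115<<0 -> acc=115 shift=7
  byte[2]=0x9D cont=1 payload=0x1D=29: acc |= 29<<7 -> acc=3827 shift=14
  byte[3]=0x13 cont=0 payload=0x13=19: acc |= 19<<14 -> acc=315123 shift=21 [end]
Varint 2: bytes[1:4] = F3 9D 13 -> value 315123 (3 byte(s))
  byte[4]=0xB0 cont=1 payload=0x30=48: acc |= 48<<0 -> acc=48 shift=7
  byte[5]=0x31 cont=0 payload=0x31=49: acc |= 49<<7 -> acc=6320 shift=14 [end]
Varint 3: bytes[4:6] = B0 31 -> value 6320 (2 byte(s))
  byte[6]=0x9C cont=1 payload=0x1C=28: acc |= 28<<0 -> acc=28 shift=7
  byte[7]=0x76 cont=0 payload=0x76=118: acc |= 118<<7 -> acc=15132 shift=14 [end]
Varint 4: bytes[6:8] = 9C 76 -> value 15132 (2 byte(s))
  byte[8]=0xCF cont=1 payload=0x4F=79: acc |= 79<<0 -> acc=79 shift=7
  byte[9]=0xD1 cont=1 payload=0x51=81: acc |= 81<<7 -> acc=10447 shift=14
  byte[10]=0x62 cont=0 payload=0x62=98: acc |= 98<<14 -> acc=1616079 shift=21 [end]
Varint 5: bytes[8:11] = CF D1 62 -> value 1616079 (3 byte(s))
  byte[11]=0x21 cont=0 payload=0x21=33: acc |= 33<<0 -> acc=33 shift=7 [end]
Varint 6: bytes[11:12] = 21 -> value 33 (1 byte(s))

Answer: 1 3 2 2 3 1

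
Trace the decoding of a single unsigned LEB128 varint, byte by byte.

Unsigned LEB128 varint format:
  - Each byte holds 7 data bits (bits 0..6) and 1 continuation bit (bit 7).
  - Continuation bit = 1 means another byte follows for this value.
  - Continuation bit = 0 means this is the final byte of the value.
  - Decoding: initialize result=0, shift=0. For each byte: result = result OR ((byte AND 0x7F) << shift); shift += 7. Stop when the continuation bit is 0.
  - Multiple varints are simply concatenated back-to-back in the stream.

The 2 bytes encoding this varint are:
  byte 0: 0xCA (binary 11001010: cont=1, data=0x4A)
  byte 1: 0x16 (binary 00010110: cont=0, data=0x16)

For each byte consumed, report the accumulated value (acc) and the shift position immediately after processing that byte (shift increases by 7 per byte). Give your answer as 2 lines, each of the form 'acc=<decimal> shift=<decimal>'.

Answer: acc=74 shift=7
acc=2890 shift=14

Derivation:
byte 0=0xCA: payload=0x4A=74, contrib = 74<<0 = 74; acc -> 74, shift -> 7
byte 1=0x16: payload=0x16=22, contrib = 22<<7 = 2816; acc -> 2890, shift -> 14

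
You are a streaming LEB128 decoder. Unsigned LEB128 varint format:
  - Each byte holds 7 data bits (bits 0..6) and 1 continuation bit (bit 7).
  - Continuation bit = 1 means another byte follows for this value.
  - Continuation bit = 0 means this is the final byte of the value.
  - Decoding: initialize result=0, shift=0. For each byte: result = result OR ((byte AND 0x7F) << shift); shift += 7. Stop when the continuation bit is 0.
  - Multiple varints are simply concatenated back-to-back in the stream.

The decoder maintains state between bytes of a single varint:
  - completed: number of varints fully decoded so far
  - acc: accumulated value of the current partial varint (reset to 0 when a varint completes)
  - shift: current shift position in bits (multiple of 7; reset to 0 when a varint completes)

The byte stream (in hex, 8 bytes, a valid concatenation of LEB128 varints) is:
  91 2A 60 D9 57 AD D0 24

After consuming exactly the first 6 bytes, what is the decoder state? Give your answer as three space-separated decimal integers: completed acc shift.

byte[0]=0x91 cont=1 payload=0x11: acc |= 17<<0 -> completed=0 acc=17 shift=7
byte[1]=0x2A cont=0 payload=0x2A: varint #1 complete (value=5393); reset -> completed=1 acc=0 shift=0
byte[2]=0x60 cont=0 payload=0x60: varint #2 complete (value=96); reset -> completed=2 acc=0 shift=0
byte[3]=0xD9 cont=1 payload=0x59: acc |= 89<<0 -> completed=2 acc=89 shift=7
byte[4]=0x57 cont=0 payload=0x57: varint #3 complete (value=11225); reset -> completed=3 acc=0 shift=0
byte[5]=0xAD cont=1 payload=0x2D: acc |= 45<<0 -> completed=3 acc=45 shift=7

Answer: 3 45 7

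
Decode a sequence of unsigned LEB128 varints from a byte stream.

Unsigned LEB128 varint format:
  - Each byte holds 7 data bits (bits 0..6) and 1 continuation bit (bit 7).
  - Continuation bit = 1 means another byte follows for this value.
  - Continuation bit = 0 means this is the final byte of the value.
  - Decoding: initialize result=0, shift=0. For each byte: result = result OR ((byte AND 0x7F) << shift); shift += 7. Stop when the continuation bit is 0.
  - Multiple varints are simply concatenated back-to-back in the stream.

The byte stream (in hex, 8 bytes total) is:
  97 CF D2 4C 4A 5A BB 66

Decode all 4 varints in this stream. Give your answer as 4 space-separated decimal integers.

  byte[0]=0x97 cont=1 payload=0x17=23: acc |= 23<<0 -> acc=23 shift=7
  byte[1]=0xCF cont=1 payload=0x4F=79: acc |= 79<<7 -> acc=10135 shift=14
  byte[2]=0xD2 cont=1 payload=0x52=82: acc |= 82<<14 -> acc=1353623 shift=21
  byte[3]=0x4C cont=0 payload=0x4C=76: acc |= 76<<21 -> acc=160737175 shift=28 [end]
Varint 1: bytes[0:4] = 97 CF D2 4C -> value 160737175 (4 byte(s))
  byte[4]=0x4A cont=0 payload=0x4A=74: acc |= 74<<0 -> acc=74 shift=7 [end]
Varint 2: bytes[4:5] = 4A -> value 74 (1 byte(s))
  byte[5]=0x5A cont=0 payload=0x5A=90: acc |= 90<<0 -> acc=90 shift=7 [end]
Varint 3: bytes[5:6] = 5A -> value 90 (1 byte(s))
  byte[6]=0xBB cont=1 payload=0x3B=59: acc |= 59<<0 -> acc=59 shift=7
  byte[7]=0x66 cont=0 payload=0x66=102: acc |= 102<<7 -> acc=13115 shift=14 [end]
Varint 4: bytes[6:8] = BB 66 -> value 13115 (2 byte(s))

Answer: 160737175 74 90 13115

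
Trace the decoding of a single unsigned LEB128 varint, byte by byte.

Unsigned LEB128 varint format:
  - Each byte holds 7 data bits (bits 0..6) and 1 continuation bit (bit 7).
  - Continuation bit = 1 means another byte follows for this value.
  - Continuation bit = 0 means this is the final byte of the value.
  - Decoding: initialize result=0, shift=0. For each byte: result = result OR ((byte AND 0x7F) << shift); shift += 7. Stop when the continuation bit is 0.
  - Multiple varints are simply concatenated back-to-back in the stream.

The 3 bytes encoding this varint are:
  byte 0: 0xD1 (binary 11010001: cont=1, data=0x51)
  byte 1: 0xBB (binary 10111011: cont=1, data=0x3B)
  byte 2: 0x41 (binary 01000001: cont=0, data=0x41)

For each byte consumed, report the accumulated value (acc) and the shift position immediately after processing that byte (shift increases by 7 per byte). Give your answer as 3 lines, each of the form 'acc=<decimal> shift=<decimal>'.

byte 0=0xD1: payload=0x51=81, contrib = 81<<0 = 81; acc -> 81, shift -> 7
byte 1=0xBB: payload=0x3B=59, contrib = 59<<7 = 7552; acc -> 7633, shift -> 14
byte 2=0x41: payload=0x41=65, contrib = 65<<14 = 1064960; acc -> 1072593, shift -> 21

Answer: acc=81 shift=7
acc=7633 shift=14
acc=1072593 shift=21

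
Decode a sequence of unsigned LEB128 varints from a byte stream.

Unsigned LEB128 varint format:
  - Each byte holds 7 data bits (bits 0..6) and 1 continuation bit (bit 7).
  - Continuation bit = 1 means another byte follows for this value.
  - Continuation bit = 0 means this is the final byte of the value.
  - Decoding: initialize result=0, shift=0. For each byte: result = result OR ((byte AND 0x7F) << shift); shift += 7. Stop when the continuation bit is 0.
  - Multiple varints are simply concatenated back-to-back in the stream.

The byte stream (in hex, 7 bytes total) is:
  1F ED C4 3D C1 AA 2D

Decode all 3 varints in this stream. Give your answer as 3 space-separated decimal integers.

Answer: 31 1008237 742721

Derivation:
  byte[0]=0x1F cont=0 payload=0x1F=31: acc |= 31<<0 -> acc=31 shift=7 [end]
Varint 1: bytes[0:1] = 1F -> value 31 (1 byte(s))
  byte[1]=0xED cont=1 payload=0x6D=109: acc |= 109<<0 -> acc=109 shift=7
  byte[2]=0xC4 cont=1 payload=0x44=68: acc |= 68<<7 -> acc=8813 shift=14
  byte[3]=0x3D cont=0 payload=0x3D=61: acc |= 61<<14 -> acc=1008237 shift=21 [end]
Varint 2: bytes[1:4] = ED C4 3D -> value 1008237 (3 byte(s))
  byte[4]=0xC1 cont=1 payload=0x41=65: acc |= 65<<0 -> acc=65 shift=7
  byte[5]=0xAA cont=1 payload=0x2A=42: acc |= 42<<7 -> acc=5441 shift=14
  byte[6]=0x2D cont=0 payload=0x2D=45: acc |= 45<<14 -> acc=742721 shift=21 [end]
Varint 3: bytes[4:7] = C1 AA 2D -> value 742721 (3 byte(s))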